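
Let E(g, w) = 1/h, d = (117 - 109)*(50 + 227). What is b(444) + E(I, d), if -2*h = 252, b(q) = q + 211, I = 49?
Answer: 82529/126 ≈ 654.99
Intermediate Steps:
b(q) = 211 + q
h = -126 (h = -½*252 = -126)
d = 2216 (d = 8*277 = 2216)
E(g, w) = -1/126 (E(g, w) = 1/(-126) = -1/126)
b(444) + E(I, d) = (211 + 444) - 1/126 = 655 - 1/126 = 82529/126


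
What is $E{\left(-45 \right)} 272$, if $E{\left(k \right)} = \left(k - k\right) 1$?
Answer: $0$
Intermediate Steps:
$E{\left(k \right)} = 0$ ($E{\left(k \right)} = 0 \cdot 1 = 0$)
$E{\left(-45 \right)} 272 = 0 \cdot 272 = 0$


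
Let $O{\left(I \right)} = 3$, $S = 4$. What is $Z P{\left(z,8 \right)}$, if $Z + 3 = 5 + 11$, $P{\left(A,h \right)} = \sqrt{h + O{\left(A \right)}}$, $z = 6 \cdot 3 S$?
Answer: $13 \sqrt{11} \approx 43.116$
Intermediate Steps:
$z = 72$ ($z = 6 \cdot 3 \cdot 4 = 18 \cdot 4 = 72$)
$P{\left(A,h \right)} = \sqrt{3 + h}$ ($P{\left(A,h \right)} = \sqrt{h + 3} = \sqrt{3 + h}$)
$Z = 13$ ($Z = -3 + \left(5 + 11\right) = -3 + 16 = 13$)
$Z P{\left(z,8 \right)} = 13 \sqrt{3 + 8} = 13 \sqrt{11}$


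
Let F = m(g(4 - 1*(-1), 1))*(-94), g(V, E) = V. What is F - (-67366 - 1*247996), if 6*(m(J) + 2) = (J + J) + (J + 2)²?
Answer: 943877/3 ≈ 3.1463e+5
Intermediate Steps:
m(J) = -2 + J/3 + (2 + J)²/6 (m(J) = -2 + ((J + J) + (J + 2)²)/6 = -2 + (2*J + (2 + J)²)/6 = -2 + ((2 + J)² + 2*J)/6 = -2 + (J/3 + (2 + J)²/6) = -2 + J/3 + (2 + J)²/6)
F = -2209/3 (F = (-4/3 + (4 - 1*(-1)) + (4 - 1*(-1))²/6)*(-94) = (-4/3 + (4 + 1) + (4 + 1)²/6)*(-94) = (-4/3 + 5 + (⅙)*5²)*(-94) = (-4/3 + 5 + (⅙)*25)*(-94) = (-4/3 + 5 + 25/6)*(-94) = (47/6)*(-94) = -2209/3 ≈ -736.33)
F - (-67366 - 1*247996) = -2209/3 - (-67366 - 1*247996) = -2209/3 - (-67366 - 247996) = -2209/3 - 1*(-315362) = -2209/3 + 315362 = 943877/3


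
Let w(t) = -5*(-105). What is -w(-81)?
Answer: -525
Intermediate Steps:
w(t) = 525
-w(-81) = -1*525 = -525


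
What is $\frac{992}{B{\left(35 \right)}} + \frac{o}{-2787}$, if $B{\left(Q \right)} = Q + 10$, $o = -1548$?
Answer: $\frac{944788}{41805} \approx 22.6$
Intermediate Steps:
$B{\left(Q \right)} = 10 + Q$
$\frac{992}{B{\left(35 \right)}} + \frac{o}{-2787} = \frac{992}{10 + 35} - \frac{1548}{-2787} = \frac{992}{45} - - \frac{516}{929} = 992 \cdot \frac{1}{45} + \frac{516}{929} = \frac{992}{45} + \frac{516}{929} = \frac{944788}{41805}$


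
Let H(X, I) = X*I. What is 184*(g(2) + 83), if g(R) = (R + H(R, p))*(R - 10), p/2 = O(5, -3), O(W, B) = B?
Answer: 29992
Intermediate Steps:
p = -6 (p = 2*(-3) = -6)
H(X, I) = I*X
g(R) = -5*R*(-10 + R) (g(R) = (R - 6*R)*(R - 10) = (-5*R)*(-10 + R) = -5*R*(-10 + R))
184*(g(2) + 83) = 184*(5*2*(10 - 1*2) + 83) = 184*(5*2*(10 - 2) + 83) = 184*(5*2*8 + 83) = 184*(80 + 83) = 184*163 = 29992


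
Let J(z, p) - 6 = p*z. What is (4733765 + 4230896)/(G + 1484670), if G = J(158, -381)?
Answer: 8964661/1424478 ≈ 6.2933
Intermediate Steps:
J(z, p) = 6 + p*z
G = -60192 (G = 6 - 381*158 = 6 - 60198 = -60192)
(4733765 + 4230896)/(G + 1484670) = (4733765 + 4230896)/(-60192 + 1484670) = 8964661/1424478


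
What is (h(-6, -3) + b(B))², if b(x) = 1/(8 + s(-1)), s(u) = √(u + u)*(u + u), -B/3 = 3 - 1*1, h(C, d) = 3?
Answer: (300*√2 + 553*I)/(8*(4*√2 + 7*I)) ≈ 9.6775 + 0.24443*I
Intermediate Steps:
B = -6 (B = -3*(3 - 1*1) = -3*(3 - 1) = -3*2 = -6)
s(u) = 2*√2*u^(3/2) (s(u) = √(2*u)*(2*u) = (√2*√u)*(2*u) = 2*√2*u^(3/2))
b(x) = 1/(8 - 2*I*√2) (b(x) = 1/(8 + 2*√2*(-1)^(3/2)) = 1/(8 + 2*√2*(-I)) = 1/(8 - 2*I*√2))
(h(-6, -3) + b(B))² = (3 + (⅑ + I*√2/36))² = (28/9 + I*√2/36)²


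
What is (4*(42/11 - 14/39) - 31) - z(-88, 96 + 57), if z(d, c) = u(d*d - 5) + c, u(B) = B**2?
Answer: -25693792909/429 ≈ -5.9892e+7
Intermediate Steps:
z(d, c) = c + (-5 + d**2)**2 (z(d, c) = (d*d - 5)**2 + c = (d**2 - 5)**2 + c = (-5 + d**2)**2 + c = c + (-5 + d**2)**2)
(4*(42/11 - 14/39) - 31) - z(-88, 96 + 57) = (4*(42/11 - 14/39) - 31) - ((96 + 57) + (-5 + (-88)**2)**2) = (4*(42*(1/11) - 14*1/39) - 31) - (153 + (-5 + 7744)**2) = (4*(42/11 - 14/39) - 31) - (153 + 7739**2) = (4*(1484/429) - 31) - (153 + 59892121) = (5936/429 - 31) - 1*59892274 = -7363/429 - 59892274 = -25693792909/429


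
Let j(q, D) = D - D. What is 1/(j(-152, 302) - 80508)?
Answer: -1/80508 ≈ -1.2421e-5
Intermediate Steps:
j(q, D) = 0
1/(j(-152, 302) - 80508) = 1/(0 - 80508) = 1/(-80508) = -1/80508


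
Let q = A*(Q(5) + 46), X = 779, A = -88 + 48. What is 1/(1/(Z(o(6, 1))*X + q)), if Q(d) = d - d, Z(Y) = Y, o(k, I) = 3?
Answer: 497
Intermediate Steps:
A = -40
Q(d) = 0
q = -1840 (q = -40*(0 + 46) = -40*46 = -1840)
1/(1/(Z(o(6, 1))*X + q)) = 1/(1/(3*779 - 1840)) = 1/(1/(2337 - 1840)) = 1/(1/497) = 497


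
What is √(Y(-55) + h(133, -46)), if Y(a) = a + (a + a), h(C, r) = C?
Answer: 4*I*√2 ≈ 5.6569*I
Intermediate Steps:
Y(a) = 3*a (Y(a) = a + 2*a = 3*a)
√(Y(-55) + h(133, -46)) = √(3*(-55) + 133) = √(-165 + 133) = √(-32) = 4*I*√2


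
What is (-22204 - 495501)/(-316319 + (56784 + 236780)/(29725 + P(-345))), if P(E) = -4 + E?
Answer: 760405104/464594669 ≈ 1.6367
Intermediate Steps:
(-22204 - 495501)/(-316319 + (56784 + 236780)/(29725 + P(-345))) = (-22204 - 495501)/(-316319 + (56784 + 236780)/(29725 + (-4 - 345))) = -517705/(-316319 + 293564/(29725 - 349)) = -517705/(-316319 + 293564/29376) = -517705/(-316319 + 293564*(1/29376)) = -517705/(-316319 + 73391/7344) = -517705/(-2322973345/7344) = -517705*(-7344/2322973345) = 760405104/464594669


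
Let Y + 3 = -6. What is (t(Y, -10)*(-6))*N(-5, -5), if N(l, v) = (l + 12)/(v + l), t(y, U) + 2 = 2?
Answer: 0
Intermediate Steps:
Y = -9 (Y = -3 - 6 = -9)
t(y, U) = 0 (t(y, U) = -2 + 2 = 0)
N(l, v) = (12 + l)/(l + v)
(t(Y, -10)*(-6))*N(-5, -5) = (0*(-6))*((12 - 5)/(-5 - 5)) = 0*(7/(-10)) = 0*(-⅒*7) = 0*(-7/10) = 0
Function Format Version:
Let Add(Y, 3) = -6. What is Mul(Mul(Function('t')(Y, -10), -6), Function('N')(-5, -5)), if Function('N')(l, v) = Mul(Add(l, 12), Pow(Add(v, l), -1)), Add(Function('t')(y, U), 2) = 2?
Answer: 0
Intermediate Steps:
Y = -9 (Y = Add(-3, -6) = -9)
Function('t')(y, U) = 0 (Function('t')(y, U) = Add(-2, 2) = 0)
Function('N')(l, v) = Mul(Pow(Add(l, v), -1), Add(12, l)) (Function('N')(l, v) = Mul(Add(12, l), Pow(Add(l, v), -1)) = Mul(Pow(Add(l, v), -1), Add(12, l)))
Mul(Mul(Function('t')(Y, -10), -6), Function('N')(-5, -5)) = Mul(Mul(0, -6), Mul(Pow(Add(-5, -5), -1), Add(12, -5))) = Mul(0, Mul(Pow(-10, -1), 7)) = Mul(0, Mul(Rational(-1, 10), 7)) = Mul(0, Rational(-7, 10)) = 0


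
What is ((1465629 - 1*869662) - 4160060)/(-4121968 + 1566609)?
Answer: 3564093/2555359 ≈ 1.3948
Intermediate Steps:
((1465629 - 1*869662) - 4160060)/(-4121968 + 1566609) = ((1465629 - 869662) - 4160060)/(-2555359) = (595967 - 4160060)*(-1/2555359) = -3564093*(-1/2555359) = 3564093/2555359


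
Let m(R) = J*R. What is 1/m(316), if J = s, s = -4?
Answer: -1/1264 ≈ -0.00079114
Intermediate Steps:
J = -4
m(R) = -4*R
1/m(316) = 1/(-4*316) = 1/(-1264) = -1/1264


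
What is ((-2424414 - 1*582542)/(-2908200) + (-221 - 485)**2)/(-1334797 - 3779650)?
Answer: -362388645539/3718458691350 ≈ -0.097457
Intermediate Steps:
((-2424414 - 1*582542)/(-2908200) + (-221 - 485)**2)/(-1334797 - 3779650) = ((-2424414 - 582542)*(-1/2908200) + (-706)**2)/(-5114447) = (-3006956*(-1/2908200) + 498436)*(-1/5114447) = (751739/727050 + 498436)*(-1/5114447) = (362388645539/727050)*(-1/5114447) = -362388645539/3718458691350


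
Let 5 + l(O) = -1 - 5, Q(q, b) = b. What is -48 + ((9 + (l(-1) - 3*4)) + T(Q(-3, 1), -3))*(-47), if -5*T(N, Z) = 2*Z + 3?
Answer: 2909/5 ≈ 581.80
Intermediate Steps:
l(O) = -11 (l(O) = -5 + (-1 - 5) = -5 - 6 = -11)
T(N, Z) = -3/5 - 2*Z/5 (T(N, Z) = -(2*Z + 3)/5 = -(3 + 2*Z)/5 = -3/5 - 2*Z/5)
-48 + ((9 + (l(-1) - 3*4)) + T(Q(-3, 1), -3))*(-47) = -48 + ((9 + (-11 - 3*4)) + (-3/5 - 2/5*(-3)))*(-47) = -48 + ((9 + (-11 - 12)) + (-3/5 + 6/5))*(-47) = -48 + ((9 - 23) + 3/5)*(-47) = -48 + (-14 + 3/5)*(-47) = -48 - 67/5*(-47) = -48 + 3149/5 = 2909/5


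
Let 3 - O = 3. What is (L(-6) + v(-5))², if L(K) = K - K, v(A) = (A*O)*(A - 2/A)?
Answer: 0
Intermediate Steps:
O = 0 (O = 3 - 1*3 = 3 - 3 = 0)
v(A) = 0 (v(A) = (A*0)*(A - 2/A) = 0*(A - 2/A) = 0)
L(K) = 0
(L(-6) + v(-5))² = (0 + 0)² = 0² = 0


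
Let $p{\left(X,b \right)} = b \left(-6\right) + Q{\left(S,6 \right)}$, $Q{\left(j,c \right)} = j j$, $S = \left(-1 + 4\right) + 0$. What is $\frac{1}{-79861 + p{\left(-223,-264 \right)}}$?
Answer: $- \frac{1}{78268} \approx -1.2777 \cdot 10^{-5}$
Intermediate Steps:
$S = 3$ ($S = 3 + 0 = 3$)
$Q{\left(j,c \right)} = j^{2}$
$p{\left(X,b \right)} = 9 - 6 b$ ($p{\left(X,b \right)} = b \left(-6\right) + 3^{2} = - 6 b + 9 = 9 - 6 b$)
$\frac{1}{-79861 + p{\left(-223,-264 \right)}} = \frac{1}{-79861 + \left(9 - -1584\right)} = \frac{1}{-79861 + \left(9 + 1584\right)} = \frac{1}{-79861 + 1593} = \frac{1}{-78268} = - \frac{1}{78268}$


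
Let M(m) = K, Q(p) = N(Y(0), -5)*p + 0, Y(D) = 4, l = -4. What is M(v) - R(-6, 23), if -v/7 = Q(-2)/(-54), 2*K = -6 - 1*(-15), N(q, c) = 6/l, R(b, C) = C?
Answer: -37/2 ≈ -18.500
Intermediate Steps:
N(q, c) = -3/2 (N(q, c) = 6/(-4) = 6*(-1/4) = -3/2)
Q(p) = -3*p/2 (Q(p) = -3*p/2 + 0 = -3*p/2)
K = 9/2 (K = (-6 - 1*(-15))/2 = (-6 + 15)/2 = (1/2)*9 = 9/2 ≈ 4.5000)
v = 7/18 (v = -7*(-3/2*(-2))/(-54) = -21*(-1)/54 = -7*(-1/18) = 7/18 ≈ 0.38889)
M(m) = 9/2
M(v) - R(-6, 23) = 9/2 - 1*23 = 9/2 - 23 = -37/2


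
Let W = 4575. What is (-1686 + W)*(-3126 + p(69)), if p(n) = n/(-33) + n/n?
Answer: -99375822/11 ≈ -9.0342e+6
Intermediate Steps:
p(n) = 1 - n/33 (p(n) = n*(-1/33) + 1 = -n/33 + 1 = 1 - n/33)
(-1686 + W)*(-3126 + p(69)) = (-1686 + 4575)*(-3126 + (1 - 1/33*69)) = 2889*(-3126 + (1 - 23/11)) = 2889*(-3126 - 12/11) = 2889*(-34398/11) = -99375822/11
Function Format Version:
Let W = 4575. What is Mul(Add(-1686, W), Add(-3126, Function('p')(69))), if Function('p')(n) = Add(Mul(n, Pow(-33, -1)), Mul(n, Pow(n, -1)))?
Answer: Rational(-99375822, 11) ≈ -9.0342e+6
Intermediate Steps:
Function('p')(n) = Add(1, Mul(Rational(-1, 33), n)) (Function('p')(n) = Add(Mul(n, Rational(-1, 33)), 1) = Add(Mul(Rational(-1, 33), n), 1) = Add(1, Mul(Rational(-1, 33), n)))
Mul(Add(-1686, W), Add(-3126, Function('p')(69))) = Mul(Add(-1686, 4575), Add(-3126, Add(1, Mul(Rational(-1, 33), 69)))) = Mul(2889, Add(-3126, Add(1, Rational(-23, 11)))) = Mul(2889, Add(-3126, Rational(-12, 11))) = Mul(2889, Rational(-34398, 11)) = Rational(-99375822, 11)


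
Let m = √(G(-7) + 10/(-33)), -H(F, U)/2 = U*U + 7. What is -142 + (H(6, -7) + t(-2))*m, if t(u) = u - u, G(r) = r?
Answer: -142 - 112*I*√7953/33 ≈ -142.0 - 302.67*I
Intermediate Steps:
t(u) = 0
H(F, U) = -14 - 2*U² (H(F, U) = -2*(U*U + 7) = -2*(U² + 7) = -2*(7 + U²) = -14 - 2*U²)
m = I*√7953/33 (m = √(-7 + 10/(-33)) = √(-7 + 10*(-1/33)) = √(-7 - 10/33) = √(-241/33) = I*√7953/33 ≈ 2.7024*I)
-142 + (H(6, -7) + t(-2))*m = -142 + ((-14 - 2*(-7)²) + 0)*(I*√7953/33) = -142 + ((-14 - 2*49) + 0)*(I*√7953/33) = -142 + ((-14 - 98) + 0)*(I*√7953/33) = -142 + (-112 + 0)*(I*√7953/33) = -142 - 112*I*√7953/33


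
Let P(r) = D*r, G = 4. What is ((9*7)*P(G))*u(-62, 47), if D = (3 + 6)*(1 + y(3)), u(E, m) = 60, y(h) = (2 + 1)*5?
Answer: 2177280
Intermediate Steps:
y(h) = 15 (y(h) = 3*5 = 15)
D = 144 (D = (3 + 6)*(1 + 15) = 9*16 = 144)
P(r) = 144*r
((9*7)*P(G))*u(-62, 47) = ((9*7)*(144*4))*60 = (63*576)*60 = 36288*60 = 2177280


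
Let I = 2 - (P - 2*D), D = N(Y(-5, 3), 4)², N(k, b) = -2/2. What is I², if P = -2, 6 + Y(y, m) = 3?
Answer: 36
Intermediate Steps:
Y(y, m) = -3 (Y(y, m) = -6 + 3 = -3)
N(k, b) = -1 (N(k, b) = -2*½ = -1)
D = 1 (D = (-1)² = 1)
I = 6 (I = 2 - (-2 - 2*1) = 2 - (-2 - 2) = 2 - 1*(-4) = 2 + 4 = 6)
I² = 6² = 36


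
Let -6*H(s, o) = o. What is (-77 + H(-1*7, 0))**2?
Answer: 5929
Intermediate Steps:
H(s, o) = -o/6
(-77 + H(-1*7, 0))**2 = (-77 - 1/6*0)**2 = (-77 + 0)**2 = (-77)**2 = 5929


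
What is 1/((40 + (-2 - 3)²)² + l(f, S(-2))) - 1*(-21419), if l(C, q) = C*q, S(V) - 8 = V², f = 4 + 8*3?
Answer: 97692060/4561 ≈ 21419.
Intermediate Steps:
f = 28 (f = 4 + 24 = 28)
S(V) = 8 + V²
1/((40 + (-2 - 3)²)² + l(f, S(-2))) - 1*(-21419) = 1/((40 + (-2 - 3)²)² + 28*(8 + (-2)²)) - 1*(-21419) = 1/((40 + (-5)²)² + 28*(8 + 4)) + 21419 = 1/((40 + 25)² + 28*12) + 21419 = 1/(65² + 336) + 21419 = 1/(4225 + 336) + 21419 = 1/4561 + 21419 = 97692060/4561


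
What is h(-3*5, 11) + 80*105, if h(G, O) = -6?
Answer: 8394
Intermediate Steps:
h(-3*5, 11) + 80*105 = -6 + 80*105 = -6 + 8400 = 8394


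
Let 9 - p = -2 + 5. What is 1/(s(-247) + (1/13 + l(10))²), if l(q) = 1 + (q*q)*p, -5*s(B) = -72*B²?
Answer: 845/1047650492 ≈ 8.0657e-7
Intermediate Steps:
s(B) = 72*B²/5 (s(B) = -(-72)*B²/5 = 72*B²/5)
p = 6 (p = 9 - (-2 + 5) = 9 - 1*3 = 9 - 3 = 6)
l(q) = 1 + 6*q² (l(q) = 1 + (q*q)*6 = 1 + q²*6 = 1 + 6*q²)
1/(s(-247) + (1/13 + l(10))²) = 1/((72/5)*(-247)² + (1/13 + (1 + 6*10²))²) = 1/((72/5)*61009 + (1/13 + (1 + 6*100))²) = 1/(4392648/5 + (1/13 + (1 + 600))²) = 1/(4392648/5 + (1/13 + 601)²) = 1/(4392648/5 + (7814/13)²) = 1/(4392648/5 + 61058596/169) = 1/(1047650492/845) = 845/1047650492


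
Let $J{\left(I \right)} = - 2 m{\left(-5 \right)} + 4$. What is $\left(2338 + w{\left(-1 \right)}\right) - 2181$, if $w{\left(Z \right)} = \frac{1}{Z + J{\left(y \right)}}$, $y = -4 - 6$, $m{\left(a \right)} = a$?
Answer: $\frac{2042}{13} \approx 157.08$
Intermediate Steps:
$y = -10$ ($y = -4 - 6 = -10$)
$J{\left(I \right)} = 14$ ($J{\left(I \right)} = \left(-2\right) \left(-5\right) + 4 = 10 + 4 = 14$)
$w{\left(Z \right)} = \frac{1}{14 + Z}$ ($w{\left(Z \right)} = \frac{1}{Z + 14} = \frac{1}{14 + Z}$)
$\left(2338 + w{\left(-1 \right)}\right) - 2181 = \left(2338 + \frac{1}{14 - 1}\right) - 2181 = \left(2338 + \frac{1}{13}\right) - 2181 = \frac{30395}{13} - 2181 = \frac{2042}{13}$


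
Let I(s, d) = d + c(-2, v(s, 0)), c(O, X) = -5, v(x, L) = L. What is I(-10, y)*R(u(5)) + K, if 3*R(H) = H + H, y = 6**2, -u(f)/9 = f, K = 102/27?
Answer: -8336/9 ≈ -926.22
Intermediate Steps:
K = 34/9 (K = 102*(1/27) = 34/9 ≈ 3.7778)
u(f) = -9*f
y = 36
I(s, d) = -5 + d (I(s, d) = d - 5 = -5 + d)
R(H) = 2*H/3 (R(H) = (H + H)/3 = (2*H)/3 = 2*H/3)
I(-10, y)*R(u(5)) + K = (-5 + 36)*(2*(-9*5)/3) + 34/9 = 31*((2/3)*(-45)) + 34/9 = 31*(-30) + 34/9 = -930 + 34/9 = -8336/9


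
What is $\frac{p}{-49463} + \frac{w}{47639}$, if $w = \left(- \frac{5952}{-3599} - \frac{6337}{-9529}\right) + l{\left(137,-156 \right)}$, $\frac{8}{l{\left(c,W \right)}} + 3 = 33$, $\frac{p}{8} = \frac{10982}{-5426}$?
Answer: $\frac{1255007024015916811}{3288617142895089085665} \approx 0.00038162$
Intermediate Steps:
$p = - \frac{43928}{2713}$ ($p = 8 \frac{10982}{-5426} = 8 \cdot 10982 \left(- \frac{1}{5426}\right) = 8 \left(- \frac{5491}{2713}\right) = - \frac{43928}{2713} \approx -16.192$)
$l{\left(c,W \right)} = \frac{4}{15}$ ($l{\left(c,W \right)} = \frac{8}{-3 + 33} = \frac{8}{30} = 8 \cdot \frac{1}{30} = \frac{4}{15}$)
$w = \frac{1330031549}{514423065}$ ($w = \left(- \frac{5952}{-3599} - \frac{6337}{-9529}\right) + \frac{4}{15} = \left(\left(-5952\right) \left(- \frac{1}{3599}\right) - - \frac{6337}{9529}\right) + \frac{4}{15} = \left(\frac{5952}{3599} + \frac{6337}{9529}\right) + \frac{4}{15} = \frac{79523471}{34294871} + \frac{4}{15} = \frac{1330031549}{514423065} \approx 2.5855$)
$\frac{p}{-49463} + \frac{w}{47639} = - \frac{43928}{2713 \left(-49463\right)} + \frac{1330031549}{514423065 \cdot 47639} = \left(- \frac{43928}{2713}\right) \left(- \frac{1}{49463}\right) + \frac{1330031549}{514423065} \cdot \frac{1}{47639} = \frac{43928}{134193119} + \frac{1330031549}{24506600393535} = \frac{1255007024015916811}{3288617142895089085665}$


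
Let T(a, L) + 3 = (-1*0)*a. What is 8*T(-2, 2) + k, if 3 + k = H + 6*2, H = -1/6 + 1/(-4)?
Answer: -185/12 ≈ -15.417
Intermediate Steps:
H = -5/12 (H = -1*⅙ + 1*(-¼) = -⅙ - ¼ = -5/12 ≈ -0.41667)
T(a, L) = -3 (T(a, L) = -3 + (-1*0)*a = -3 + 0*a = -3 + 0 = -3)
k = 103/12 (k = -3 + (-5/12 + 6*2) = -3 + (-5/12 + 12) = -3 + 139/12 = 103/12 ≈ 8.5833)
8*T(-2, 2) + k = 8*(-3) + 103/12 = -24 + 103/12 = -185/12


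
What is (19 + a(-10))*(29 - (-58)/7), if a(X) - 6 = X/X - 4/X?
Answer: 34452/35 ≈ 984.34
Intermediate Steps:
a(X) = 7 - 4/X (a(X) = 6 + (X/X - 4/X) = 6 + (1 - 4/X) = 7 - 4/X)
(19 + a(-10))*(29 - (-58)/7) = (19 + (7 - 4/(-10)))*(29 - (-58)/7) = (19 + (7 - 4*(-⅒)))*(29 - (-58)/7) = (19 + (7 + ⅖))*(29 - 1*(-58/7)) = (19 + 37/5)*(29 + 58/7) = (132/5)*(261/7) = 34452/35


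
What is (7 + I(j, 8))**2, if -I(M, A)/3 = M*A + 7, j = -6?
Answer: 16900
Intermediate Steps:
I(M, A) = -21 - 3*A*M (I(M, A) = -3*(M*A + 7) = -3*(A*M + 7) = -3*(7 + A*M) = -21 - 3*A*M)
(7 + I(j, 8))**2 = (7 + (-21 - 3*8*(-6)))**2 = (7 + (-21 + 144))**2 = (7 + 123)**2 = 130**2 = 16900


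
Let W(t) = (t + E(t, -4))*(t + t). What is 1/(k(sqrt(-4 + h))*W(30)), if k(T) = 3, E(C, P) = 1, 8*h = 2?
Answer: 1/5580 ≈ 0.00017921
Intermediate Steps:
h = 1/4 (h = (1/8)*2 = 1/4 ≈ 0.25000)
W(t) = 2*t*(1 + t) (W(t) = (t + 1)*(t + t) = (1 + t)*(2*t) = 2*t*(1 + t))
1/(k(sqrt(-4 + h))*W(30)) = 1/(3*(2*30*(1 + 30))) = 1/(3*(2*30*31)) = 1/(3*1860) = 1/5580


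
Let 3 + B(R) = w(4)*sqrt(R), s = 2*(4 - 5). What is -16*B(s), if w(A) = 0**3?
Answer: 48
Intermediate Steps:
w(A) = 0
s = -2 (s = 2*(-1) = -2)
B(R) = -3 (B(R) = -3 + 0*sqrt(R) = -3 + 0 = -3)
-16*B(s) = -(-48) = -16*(-3) = 48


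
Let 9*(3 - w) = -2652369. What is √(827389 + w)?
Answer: √10098897/3 ≈ 1059.3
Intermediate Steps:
w = 884132/3 (w = 3 - ⅑*(-2652369) = 3 + 884123/3 = 884132/3 ≈ 2.9471e+5)
√(827389 + w) = √(827389 + 884132/3) = √(3366299/3) = √10098897/3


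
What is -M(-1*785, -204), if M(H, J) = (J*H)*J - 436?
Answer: 32668996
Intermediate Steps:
M(H, J) = -436 + H*J² (M(H, J) = (H*J)*J - 436 = H*J² - 436 = -436 + H*J²)
-M(-1*785, -204) = -(-436 - 1*785*(-204)²) = -(-436 - 785*41616) = -(-436 - 32668560) = -1*(-32668996) = 32668996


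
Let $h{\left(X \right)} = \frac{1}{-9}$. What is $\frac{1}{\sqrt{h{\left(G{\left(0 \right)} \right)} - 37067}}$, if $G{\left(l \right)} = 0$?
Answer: $- \frac{3 i \sqrt{83401}}{166802} \approx - 0.005194 i$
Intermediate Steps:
$h{\left(X \right)} = - \frac{1}{9}$
$\frac{1}{\sqrt{h{\left(G{\left(0 \right)} \right)} - 37067}} = \frac{1}{\sqrt{- \frac{1}{9} - 37067}} = \frac{1}{\sqrt{- \frac{333604}{9}}} = \frac{1}{\frac{2}{3} i \sqrt{83401}} = - \frac{3 i \sqrt{83401}}{166802}$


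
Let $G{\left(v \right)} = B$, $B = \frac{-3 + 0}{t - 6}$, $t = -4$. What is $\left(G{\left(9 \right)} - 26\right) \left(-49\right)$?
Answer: $\frac{12593}{10} \approx 1259.3$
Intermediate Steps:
$B = \frac{3}{10}$ ($B = \frac{-3 + 0}{-4 - 6} = - \frac{3}{-10} = \left(-3\right) \left(- \frac{1}{10}\right) = \frac{3}{10} \approx 0.3$)
$G{\left(v \right)} = \frac{3}{10}$
$\left(G{\left(9 \right)} - 26\right) \left(-49\right) = \left(\frac{3}{10} - 26\right) \left(-49\right) = \left(- \frac{257}{10}\right) \left(-49\right) = \frac{12593}{10}$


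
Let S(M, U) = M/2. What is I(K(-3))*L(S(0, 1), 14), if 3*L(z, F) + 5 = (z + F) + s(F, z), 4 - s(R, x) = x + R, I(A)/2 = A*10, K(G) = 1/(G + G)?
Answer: 10/9 ≈ 1.1111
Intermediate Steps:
K(G) = 1/(2*G)
I(A) = 20*A (I(A) = 2*(A*10) = 2*(10*A) = 20*A)
S(M, U) = M/2 (S(M, U) = M*(1/2) = M/2)
s(R, x) = 4 - R - x (s(R, x) = 4 - (x + R) = 4 - (R + x) = 4 + (-R - x) = 4 - R - x)
L(z, F) = -1/3 (L(z, F) = -5/3 + ((z + F) + (4 - F - z))/3 = -5/3 + ((F + z) + (4 - F - z))/3 = -5/3 + (1/3)*4 = -5/3 + 4/3 = -1/3)
I(K(-3))*L(S(0, 1), 14) = (20*((1/2)/(-3)))*(-1/3) = (20*((1/2)*(-1/3)))*(-1/3) = (20*(-1/6))*(-1/3) = -10/3*(-1/3) = 10/9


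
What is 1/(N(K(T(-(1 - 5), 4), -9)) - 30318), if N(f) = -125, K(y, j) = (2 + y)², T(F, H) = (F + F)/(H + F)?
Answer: -1/30443 ≈ -3.2848e-5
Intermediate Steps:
T(F, H) = 2*F/(F + H) (T(F, H) = (2*F)/(F + H) = 2*F/(F + H))
1/(N(K(T(-(1 - 5), 4), -9)) - 30318) = 1/(-125 - 30318) = 1/(-30443) = -1/30443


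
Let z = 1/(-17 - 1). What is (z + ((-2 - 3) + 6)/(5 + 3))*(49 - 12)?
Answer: 185/72 ≈ 2.5694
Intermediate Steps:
z = -1/18 (z = 1/(-18) = -1/18 ≈ -0.055556)
(z + ((-2 - 3) + 6)/(5 + 3))*(49 - 12) = (-1/18 + ((-2 - 3) + 6)/(5 + 3))*(49 - 12) = (-1/18 + (-5 + 6)/8)*37 = (-1/18 + 1*(⅛))*37 = (-1/18 + ⅛)*37 = (5/72)*37 = 185/72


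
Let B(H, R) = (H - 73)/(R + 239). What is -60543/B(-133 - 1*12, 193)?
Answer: 13077288/109 ≈ 1.1998e+5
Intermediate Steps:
B(H, R) = (-73 + H)/(239 + R)
-60543/B(-133 - 1*12, 193) = -60543*(239 + 193)/(-73 + (-133 - 1*12)) = -60543*432/(-73 + (-133 - 12)) = -60543*432/(-73 - 145) = -60543/((1/432)*(-218)) = -60543/(-109/216) = -60543*(-216/109) = 13077288/109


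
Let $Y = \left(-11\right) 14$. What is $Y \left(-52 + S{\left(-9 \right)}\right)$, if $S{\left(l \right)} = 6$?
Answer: $7084$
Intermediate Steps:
$Y = -154$
$Y \left(-52 + S{\left(-9 \right)}\right) = - 154 \left(-52 + 6\right) = \left(-154\right) \left(-46\right) = 7084$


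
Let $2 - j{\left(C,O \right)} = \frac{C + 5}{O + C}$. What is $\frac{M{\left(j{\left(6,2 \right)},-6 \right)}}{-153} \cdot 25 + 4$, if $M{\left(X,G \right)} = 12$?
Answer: $\frac{104}{51} \approx 2.0392$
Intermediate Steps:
$j{\left(C,O \right)} = 2 - \frac{5 + C}{C + O}$ ($j{\left(C,O \right)} = 2 - \frac{C + 5}{O + C} = 2 - \frac{5 + C}{C + O}$)
$\frac{M{\left(j{\left(6,2 \right)},-6 \right)}}{-153} \cdot 25 + 4 = \frac{12}{-153} \cdot 25 + 4 = 12 \left(- \frac{1}{153}\right) 25 + 4 = \left(- \frac{4}{51}\right) 25 + 4 = - \frac{100}{51} + 4 = \frac{104}{51}$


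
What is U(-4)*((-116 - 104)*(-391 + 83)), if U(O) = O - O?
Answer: 0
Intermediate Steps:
U(O) = 0
U(-4)*((-116 - 104)*(-391 + 83)) = 0*((-116 - 104)*(-391 + 83)) = 0*(-220*(-308)) = 0*67760 = 0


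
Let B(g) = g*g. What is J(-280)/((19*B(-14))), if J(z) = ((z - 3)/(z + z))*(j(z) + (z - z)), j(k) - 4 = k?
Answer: -19527/521360 ≈ -0.037454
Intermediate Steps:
j(k) = 4 + k
J(z) = (-3 + z)*(4 + z)/(2*z) (J(z) = ((z - 3)/(z + z))*((4 + z) + (z - z)) = ((-3 + z)/((2*z)))*((4 + z) + 0) = ((-3 + z)*(1/(2*z)))*(4 + z) = ((-3 + z)/(2*z))*(4 + z) = (-3 + z)*(4 + z)/(2*z))
B(g) = g**2
J(-280)/((19*B(-14))) = ((1/2)*(-3 - 280)*(4 - 280)/(-280))/((19*(-14)**2)) = ((1/2)*(-1/280)*(-283)*(-276))/((19*196)) = -19527/140/3724 = -19527/140*1/3724 = -19527/521360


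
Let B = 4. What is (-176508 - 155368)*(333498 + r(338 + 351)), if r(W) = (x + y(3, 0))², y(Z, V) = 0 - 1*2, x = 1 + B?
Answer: -110682969132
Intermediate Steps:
x = 5 (x = 1 + 4 = 5)
y(Z, V) = -2 (y(Z, V) = 0 - 2 = -2)
r(W) = 9 (r(W) = (5 - 2)² = 3² = 9)
(-176508 - 155368)*(333498 + r(338 + 351)) = (-176508 - 155368)*(333498 + 9) = -331876*333507 = -110682969132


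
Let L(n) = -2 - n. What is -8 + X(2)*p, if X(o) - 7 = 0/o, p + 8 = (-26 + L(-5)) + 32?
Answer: -1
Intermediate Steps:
p = 1 (p = -8 + ((-26 + (-2 - 1*(-5))) + 32) = -8 + ((-26 + (-2 + 5)) + 32) = -8 + ((-26 + 3) + 32) = -8 + (-23 + 32) = -8 + 9 = 1)
X(o) = 7 (X(o) = 7 + 0/o = 7 + 0 = 7)
-8 + X(2)*p = -8 + 7*1 = -8 + 7 = -1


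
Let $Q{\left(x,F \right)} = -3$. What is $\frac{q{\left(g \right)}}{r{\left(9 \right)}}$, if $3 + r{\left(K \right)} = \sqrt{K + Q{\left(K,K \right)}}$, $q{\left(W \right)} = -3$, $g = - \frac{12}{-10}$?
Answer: $3 + \sqrt{6} \approx 5.4495$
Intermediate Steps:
$g = \frac{6}{5}$ ($g = \left(-12\right) \left(- \frac{1}{10}\right) = \frac{6}{5} \approx 1.2$)
$r{\left(K \right)} = -3 + \sqrt{-3 + K}$ ($r{\left(K \right)} = -3 + \sqrt{K - 3} = -3 + \sqrt{-3 + K}$)
$\frac{q{\left(g \right)}}{r{\left(9 \right)}} = - \frac{3}{-3 + \sqrt{-3 + 9}} = - \frac{3}{-3 + \sqrt{6}}$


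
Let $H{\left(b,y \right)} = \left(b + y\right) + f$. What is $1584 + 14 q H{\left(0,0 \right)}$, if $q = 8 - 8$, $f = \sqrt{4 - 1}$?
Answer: $1584$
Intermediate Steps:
$f = \sqrt{3} \approx 1.732$
$H{\left(b,y \right)} = b + y + \sqrt{3}$ ($H{\left(b,y \right)} = \left(b + y\right) + \sqrt{3} = b + y + \sqrt{3}$)
$q = 0$
$1584 + 14 q H{\left(0,0 \right)} = 1584 + 14 \cdot 0 \left(0 + 0 + \sqrt{3}\right) = 1584 + 0 \sqrt{3} = 1584 + 0 = 1584$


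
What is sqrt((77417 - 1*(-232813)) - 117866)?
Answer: 2*sqrt(48091) ≈ 438.59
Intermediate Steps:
sqrt((77417 - 1*(-232813)) - 117866) = sqrt((77417 + 232813) - 117866) = sqrt(310230 - 117866) = sqrt(192364) = 2*sqrt(48091)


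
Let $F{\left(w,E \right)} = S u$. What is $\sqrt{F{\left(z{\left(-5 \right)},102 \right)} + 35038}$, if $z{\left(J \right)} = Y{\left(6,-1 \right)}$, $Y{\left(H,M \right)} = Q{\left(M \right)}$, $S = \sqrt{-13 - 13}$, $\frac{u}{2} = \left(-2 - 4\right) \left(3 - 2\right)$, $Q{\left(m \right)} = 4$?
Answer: $\sqrt{35038 - 12 i \sqrt{26}} \approx 187.18 - 0.163 i$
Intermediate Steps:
$u = -12$ ($u = 2 \left(-2 - 4\right) \left(3 - 2\right) = 2 \left(\left(-6\right) 1\right) = 2 \left(-6\right) = -12$)
$S = i \sqrt{26}$ ($S = \sqrt{-26} = i \sqrt{26} \approx 5.099 i$)
$Y{\left(H,M \right)} = 4$
$z{\left(J \right)} = 4$
$F{\left(w,E \right)} = - 12 i \sqrt{26}$ ($F{\left(w,E \right)} = i \sqrt{26} \left(-12\right) = - 12 i \sqrt{26}$)
$\sqrt{F{\left(z{\left(-5 \right)},102 \right)} + 35038} = \sqrt{- 12 i \sqrt{26} + 35038} = \sqrt{35038 - 12 i \sqrt{26}}$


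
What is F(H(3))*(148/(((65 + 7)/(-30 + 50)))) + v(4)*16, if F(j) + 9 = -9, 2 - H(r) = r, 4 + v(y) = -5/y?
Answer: -824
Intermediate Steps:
v(y) = -4 - 5/y
H(r) = 2 - r
F(j) = -18 (F(j) = -9 - 9 = -18)
F(H(3))*(148/(((65 + 7)/(-30 + 50)))) + v(4)*16 = -2664/((65 + 7)/(-30 + 50)) + (-4 - 5/4)*16 = -2664/(72/20) + (-4 - 5*1/4)*16 = -2664/(72*(1/20)) + (-4 - 5/4)*16 = -2664/18/5 - 21/4*16 = -2664*5/18 - 84 = -18*370/9 - 84 = -740 - 84 = -824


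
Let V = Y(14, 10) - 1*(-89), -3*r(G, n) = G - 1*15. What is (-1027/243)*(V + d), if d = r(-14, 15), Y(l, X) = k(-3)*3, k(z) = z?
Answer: -276263/729 ≈ -378.96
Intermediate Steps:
Y(l, X) = -9 (Y(l, X) = -3*3 = -9)
r(G, n) = 5 - G/3 (r(G, n) = -(G - 1*15)/3 = -(G - 15)/3 = -(-15 + G)/3 = 5 - G/3)
d = 29/3 (d = 5 - ⅓*(-14) = 5 + 14/3 = 29/3 ≈ 9.6667)
V = 80 (V = -9 - 1*(-89) = -9 + 89 = 80)
(-1027/243)*(V + d) = (-1027/243)*(80 + 29/3) = -1027*1/243*(269/3) = -1027/243*269/3 = -276263/729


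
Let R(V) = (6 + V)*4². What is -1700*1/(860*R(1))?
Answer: -85/4816 ≈ -0.017650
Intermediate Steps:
R(V) = 96 + 16*V (R(V) = (6 + V)*16 = 96 + 16*V)
-1700*1/(860*R(1)) = -1700*1/(860*(96 + 16*1)) = -1700*1/(860*(96 + 16)) = -1700/(860*112) = -1700/96320 = -1700*1/96320 = -85/4816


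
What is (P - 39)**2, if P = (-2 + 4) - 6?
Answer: 1849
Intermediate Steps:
P = -4 (P = 2 - 6 = -4)
(P - 39)**2 = (-4 - 39)**2 = (-43)**2 = 1849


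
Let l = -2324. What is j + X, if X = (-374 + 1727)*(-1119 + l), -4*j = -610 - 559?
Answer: -18632347/4 ≈ -4.6581e+6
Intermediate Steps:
j = 1169/4 (j = -(-610 - 559)/4 = -¼*(-1169) = 1169/4 ≈ 292.25)
X = -4658379 (X = (-374 + 1727)*(-1119 - 2324) = 1353*(-3443) = -4658379)
j + X = 1169/4 - 4658379 = -18632347/4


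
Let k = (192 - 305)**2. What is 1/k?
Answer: 1/12769 ≈ 7.8315e-5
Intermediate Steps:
k = 12769 (k = (-113)**2 = 12769)
1/k = 1/12769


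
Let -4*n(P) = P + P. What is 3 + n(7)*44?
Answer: -151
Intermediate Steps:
n(P) = -P/2 (n(P) = -(P + P)/4 = -P/2)
3 + n(7)*44 = 3 - ½*7*44 = 3 - 7/2*44 = 3 - 154 = -151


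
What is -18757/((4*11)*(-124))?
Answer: 18757/5456 ≈ 3.4379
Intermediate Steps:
-18757/((4*11)*(-124)) = -18757/(44*(-124)) = -18757/(-5456) = -18757*(-1/5456) = 18757/5456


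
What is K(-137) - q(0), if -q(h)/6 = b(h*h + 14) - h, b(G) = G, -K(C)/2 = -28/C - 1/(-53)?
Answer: 606682/7261 ≈ 83.553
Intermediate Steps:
K(C) = -2/53 + 56/C (K(C) = -2*(-28/C - 1/(-53)) = -2*(-28/C - 1*(-1/53)) = -2*(-28/C + 1/53) = -2*(1/53 - 28/C) = -2/53 + 56/C)
q(h) = -84 - 6*h**2 + 6*h (q(h) = -6*((h*h + 14) - h) = -6*((h**2 + 14) - h) = -6*((14 + h**2) - h) = -6*(14 + h**2 - h) = -84 - 6*h**2 + 6*h)
K(-137) - q(0) = (-2/53 + 56/(-137)) - (-84 - 6*0**2 + 6*0) = (-2/53 + 56*(-1/137)) - (-84 - 6*0 + 0) = (-2/53 - 56/137) - (-84 + 0 + 0) = -3242/7261 - 1*(-84) = -3242/7261 + 84 = 606682/7261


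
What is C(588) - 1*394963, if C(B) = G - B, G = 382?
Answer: -395169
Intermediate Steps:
C(B) = 382 - B
C(588) - 1*394963 = (382 - 1*588) - 1*394963 = (382 - 588) - 394963 = -206 - 394963 = -395169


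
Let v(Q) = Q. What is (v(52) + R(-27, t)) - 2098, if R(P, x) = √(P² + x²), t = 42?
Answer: -2046 + 3*√277 ≈ -1996.1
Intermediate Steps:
(v(52) + R(-27, t)) - 2098 = (52 + √((-27)² + 42²)) - 2098 = (52 + √(729 + 1764)) - 2098 = (52 + √2493) - 2098 = (52 + 3*√277) - 2098 = -2046 + 3*√277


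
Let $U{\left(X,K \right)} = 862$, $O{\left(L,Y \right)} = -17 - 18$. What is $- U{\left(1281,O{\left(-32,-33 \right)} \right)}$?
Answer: $-862$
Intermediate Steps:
$O{\left(L,Y \right)} = -35$ ($O{\left(L,Y \right)} = -17 - 18 = -35$)
$- U{\left(1281,O{\left(-32,-33 \right)} \right)} = \left(-1\right) 862 = -862$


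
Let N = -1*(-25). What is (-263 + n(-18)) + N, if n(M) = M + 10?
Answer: -246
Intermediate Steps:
N = 25
n(M) = 10 + M
(-263 + n(-18)) + N = (-263 + (10 - 18)) + 25 = (-263 - 8) + 25 = -271 + 25 = -246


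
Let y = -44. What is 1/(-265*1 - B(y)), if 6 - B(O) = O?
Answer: -1/315 ≈ -0.0031746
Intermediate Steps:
B(O) = 6 - O
1/(-265*1 - B(y)) = 1/(-265*1 - (6 - 1*(-44))) = 1/(-265 - (6 + 44)) = 1/(-265 - 1*50) = 1/(-265 - 50) = 1/(-315) = -1/315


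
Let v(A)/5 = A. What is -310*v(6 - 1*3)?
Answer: -4650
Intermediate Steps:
v(A) = 5*A
-310*v(6 - 1*3) = -1550*(6 - 1*3) = -1550*(6 - 3) = -1550*3 = -310*15 = -4650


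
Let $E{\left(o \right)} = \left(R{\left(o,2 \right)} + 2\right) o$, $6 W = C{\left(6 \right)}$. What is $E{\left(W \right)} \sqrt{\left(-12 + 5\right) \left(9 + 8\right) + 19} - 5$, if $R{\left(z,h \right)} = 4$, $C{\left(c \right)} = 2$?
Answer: $-5 + 20 i \approx -5.0 + 20.0 i$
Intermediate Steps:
$W = \frac{1}{3}$ ($W = \frac{1}{6} \cdot 2 = \frac{1}{3} \approx 0.33333$)
$E{\left(o \right)} = 6 o$ ($E{\left(o \right)} = \left(4 + 2\right) o = 6 o$)
$E{\left(W \right)} \sqrt{\left(-12 + 5\right) \left(9 + 8\right) + 19} - 5 = 6 \cdot \frac{1}{3} \sqrt{\left(-12 + 5\right) \left(9 + 8\right) + 19} - 5 = 2 \sqrt{\left(-7\right) 17 + 19} - 5 = 2 \sqrt{-119 + 19} - 5 = 2 \sqrt{-100} - 5 = 2 \cdot 10 i - 5 = 20 i - 5 = -5 + 20 i$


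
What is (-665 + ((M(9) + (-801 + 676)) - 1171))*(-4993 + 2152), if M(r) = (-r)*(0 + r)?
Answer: 5801322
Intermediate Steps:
M(r) = -r² (M(r) = (-r)*r = -r²)
(-665 + ((M(9) + (-801 + 676)) - 1171))*(-4993 + 2152) = (-665 + ((-1*9² + (-801 + 676)) - 1171))*(-4993 + 2152) = (-665 + ((-1*81 - 125) - 1171))*(-2841) = (-665 + ((-81 - 125) - 1171))*(-2841) = (-665 + (-206 - 1171))*(-2841) = (-665 - 1377)*(-2841) = -2042*(-2841) = 5801322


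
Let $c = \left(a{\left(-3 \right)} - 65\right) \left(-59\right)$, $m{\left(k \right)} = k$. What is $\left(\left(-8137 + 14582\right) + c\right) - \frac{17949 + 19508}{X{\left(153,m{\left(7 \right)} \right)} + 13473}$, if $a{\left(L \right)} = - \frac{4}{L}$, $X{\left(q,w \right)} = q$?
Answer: $\frac{138965911}{13626} \approx 10199.0$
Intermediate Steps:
$c = \frac{11269}{3}$ ($c = \left(- \frac{4}{-3} - 65\right) \left(-59\right) = \left(\left(-4\right) \left(- \frac{1}{3}\right) - 65\right) \left(-59\right) = \left(\frac{4}{3} - 65\right) \left(-59\right) = \left(- \frac{191}{3}\right) \left(-59\right) = \frac{11269}{3} \approx 3756.3$)
$\left(\left(-8137 + 14582\right) + c\right) - \frac{17949 + 19508}{X{\left(153,m{\left(7 \right)} \right)} + 13473} = \left(\left(-8137 + 14582\right) + \frac{11269}{3}\right) - \frac{17949 + 19508}{153 + 13473} = \left(6445 + \frac{11269}{3}\right) - \frac{37457}{13626} = \frac{30604}{3} - 37457 \cdot \frac{1}{13626} = \frac{30604}{3} - \frac{37457}{13626} = \frac{138965911}{13626}$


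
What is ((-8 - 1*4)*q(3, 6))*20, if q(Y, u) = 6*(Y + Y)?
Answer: -8640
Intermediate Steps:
q(Y, u) = 12*Y (q(Y, u) = 6*(2*Y) = 12*Y)
((-8 - 1*4)*q(3, 6))*20 = ((-8 - 1*4)*(12*3))*20 = ((-8 - 4)*36)*20 = -12*36*20 = -432*20 = -8640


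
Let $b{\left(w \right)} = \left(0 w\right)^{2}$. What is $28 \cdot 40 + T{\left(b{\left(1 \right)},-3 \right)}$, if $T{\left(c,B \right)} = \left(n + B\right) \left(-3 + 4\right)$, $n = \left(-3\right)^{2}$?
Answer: $1126$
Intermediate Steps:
$b{\left(w \right)} = 0$ ($b{\left(w \right)} = 0^{2} = 0$)
$n = 9$
$T{\left(c,B \right)} = 9 + B$ ($T{\left(c,B \right)} = \left(9 + B\right) \left(-3 + 4\right) = \left(9 + B\right) 1 = 9 + B$)
$28 \cdot 40 + T{\left(b{\left(1 \right)},-3 \right)} = 28 \cdot 40 + \left(9 - 3\right) = 1120 + 6 = 1126$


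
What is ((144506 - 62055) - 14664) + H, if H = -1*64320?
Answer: 3467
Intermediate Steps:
H = -64320
((144506 - 62055) - 14664) + H = ((144506 - 62055) - 14664) - 64320 = (82451 - 14664) - 64320 = 67787 - 64320 = 3467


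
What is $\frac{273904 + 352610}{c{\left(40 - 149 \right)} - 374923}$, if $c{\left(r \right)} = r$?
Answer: $- \frac{44751}{26788} \approx -1.6706$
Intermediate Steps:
$\frac{273904 + 352610}{c{\left(40 - 149 \right)} - 374923} = \frac{273904 + 352610}{\left(40 - 149\right) - 374923} = \frac{626514}{\left(40 - 149\right) - 374923} = \frac{626514}{-109 - 374923} = \frac{626514}{-375032} = 626514 \left(- \frac{1}{375032}\right) = - \frac{44751}{26788}$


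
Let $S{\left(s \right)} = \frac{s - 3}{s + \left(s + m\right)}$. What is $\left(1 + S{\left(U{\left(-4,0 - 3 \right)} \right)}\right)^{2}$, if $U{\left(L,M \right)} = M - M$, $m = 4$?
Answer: $\frac{1}{16} \approx 0.0625$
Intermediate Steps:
$U{\left(L,M \right)} = 0$
$S{\left(s \right)} = \frac{-3 + s}{4 + 2 s}$ ($S{\left(s \right)} = \frac{s - 3}{s + \left(s + 4\right)} = \frac{-3 + s}{s + \left(4 + s\right)} = \frac{-3 + s}{4 + 2 s}$)
$\left(1 + S{\left(U{\left(-4,0 - 3 \right)} \right)}\right)^{2} = \left(1 + \frac{-3 + 0}{2 \left(2 + 0\right)}\right)^{2} = \left(1 + \frac{1}{2} \cdot \frac{1}{2} \left(-3\right)\right)^{2} = \left(1 - \frac{3}{4}\right)^{2} = \left(\frac{1}{4}\right)^{2} = \frac{1}{16}$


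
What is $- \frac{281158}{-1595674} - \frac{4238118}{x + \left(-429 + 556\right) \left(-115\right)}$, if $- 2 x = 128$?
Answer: $\frac{3383389504117}{11703470953} \approx 289.09$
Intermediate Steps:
$x = -64$ ($x = \left(- \frac{1}{2}\right) 128 = -64$)
$- \frac{281158}{-1595674} - \frac{4238118}{x + \left(-429 + 556\right) \left(-115\right)} = - \frac{281158}{-1595674} - \frac{4238118}{-64 + \left(-429 + 556\right) \left(-115\right)} = \left(-281158\right) \left(- \frac{1}{1595674}\right) - \frac{4238118}{-64 + 127 \left(-115\right)} = \frac{140579}{797837} - \frac{4238118}{-64 - 14605} = \frac{140579}{797837} - \frac{4238118}{-14669} = \frac{140579}{797837} - - \frac{4238118}{14669} = \frac{140579}{797837} + \frac{4238118}{14669} = \frac{3383389504117}{11703470953}$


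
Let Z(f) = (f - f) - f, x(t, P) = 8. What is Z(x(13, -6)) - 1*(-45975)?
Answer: 45967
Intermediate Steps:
Z(f) = -f (Z(f) = 0 - f = -f)
Z(x(13, -6)) - 1*(-45975) = -1*8 - 1*(-45975) = -8 + 45975 = 45967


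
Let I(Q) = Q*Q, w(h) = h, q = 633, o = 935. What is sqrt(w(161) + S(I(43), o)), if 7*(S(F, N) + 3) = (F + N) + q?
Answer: sqrt(31661)/7 ≈ 25.419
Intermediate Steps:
I(Q) = Q**2
S(F, N) = 612/7 + F/7 + N/7 (S(F, N) = -3 + ((F + N) + 633)/7 = -3 + (633 + F + N)/7 = -3 + (633/7 + F/7 + N/7) = 612/7 + F/7 + N/7)
sqrt(w(161) + S(I(43), o)) = sqrt(161 + (612/7 + (1/7)*43**2 + (1/7)*935)) = sqrt(161 + (612/7 + (1/7)*1849 + 935/7)) = sqrt(161 + (612/7 + 1849/7 + 935/7)) = sqrt(161 + 3396/7) = sqrt(4523/7) = sqrt(31661)/7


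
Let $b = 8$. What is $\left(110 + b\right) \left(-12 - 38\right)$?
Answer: $-5900$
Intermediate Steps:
$\left(110 + b\right) \left(-12 - 38\right) = \left(110 + 8\right) \left(-12 - 38\right) = 118 \left(-50\right) = -5900$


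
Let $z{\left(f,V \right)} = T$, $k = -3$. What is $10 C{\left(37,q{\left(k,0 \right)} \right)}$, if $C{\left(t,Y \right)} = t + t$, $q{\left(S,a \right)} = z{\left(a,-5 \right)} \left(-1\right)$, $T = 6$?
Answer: $740$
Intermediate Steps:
$z{\left(f,V \right)} = 6$
$q{\left(S,a \right)} = -6$ ($q{\left(S,a \right)} = 6 \left(-1\right) = -6$)
$C{\left(t,Y \right)} = 2 t$
$10 C{\left(37,q{\left(k,0 \right)} \right)} = 10 \cdot 2 \cdot 37 = 10 \cdot 74 = 740$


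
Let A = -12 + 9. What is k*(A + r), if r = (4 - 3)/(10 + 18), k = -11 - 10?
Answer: 249/4 ≈ 62.250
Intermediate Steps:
A = -3
k = -21
r = 1/28 ≈ 0.035714
k*(A + r) = -21*(-3 + 1/28) = -21*(-83/28) = 249/4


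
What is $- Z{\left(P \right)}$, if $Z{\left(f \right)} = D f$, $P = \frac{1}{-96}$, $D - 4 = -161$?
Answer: $- \frac{157}{96} \approx -1.6354$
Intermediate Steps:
$D = -157$ ($D = 4 - 161 = -157$)
$P = - \frac{1}{96} \approx -0.010417$
$Z{\left(f \right)} = - 157 f$
$- Z{\left(P \right)} = - \frac{\left(-157\right) \left(-1\right)}{96} = \left(-1\right) \frac{157}{96} = - \frac{157}{96}$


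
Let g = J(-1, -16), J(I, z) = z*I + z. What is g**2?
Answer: 0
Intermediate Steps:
J(I, z) = z + I*z (J(I, z) = I*z + z = z + I*z)
g = 0 (g = -16*(1 - 1) = -16*0 = 0)
g**2 = 0**2 = 0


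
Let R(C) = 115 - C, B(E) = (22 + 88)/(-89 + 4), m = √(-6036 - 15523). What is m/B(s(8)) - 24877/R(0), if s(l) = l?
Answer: -24877/115 - 17*I*√21559/22 ≈ -216.32 - 113.46*I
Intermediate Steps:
m = I*√21559 (m = √(-21559) = I*√21559 ≈ 146.83*I)
B(E) = -22/17 (B(E) = 110/(-85) = 110*(-1/85) = -22/17)
m/B(s(8)) - 24877/R(0) = (I*√21559)/(-22/17) - 24877/(115 - 1*0) = (I*√21559)*(-17/22) - 24877/(115 + 0) = -17*I*√21559/22 - 24877/115 = -24877/115 - 17*I*√21559/22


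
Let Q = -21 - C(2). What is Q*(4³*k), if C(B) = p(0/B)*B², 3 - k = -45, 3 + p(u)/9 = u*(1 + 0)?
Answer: 267264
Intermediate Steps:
p(u) = -27 + 9*u (p(u) = -27 + 9*(u*(1 + 0)) = -27 + 9*(u*1) = -27 + 9*u)
k = 48 (k = 3 - 1*(-45) = 3 + 45 = 48)
C(B) = -27*B² (C(B) = (-27 + 9*(0/B))*B² = (-27 + 9*0)*B² = (-27 + 0)*B² = -27*B²)
Q = 87 (Q = -21 - (-27)*2² = -21 - (-27)*4 = -21 - 1*(-108) = -21 + 108 = 87)
Q*(4³*k) = 87*(4³*48) = 87*(64*48) = 87*3072 = 267264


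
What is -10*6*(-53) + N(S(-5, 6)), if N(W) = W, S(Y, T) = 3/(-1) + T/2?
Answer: 3180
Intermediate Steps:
S(Y, T) = -3 + T/2 (S(Y, T) = 3*(-1) + T*(½) = -3 + T/2)
-10*6*(-53) + N(S(-5, 6)) = -10*6*(-53) + (-3 + (½)*6) = -60*(-53) + (-3 + 3) = 3180 + 0 = 3180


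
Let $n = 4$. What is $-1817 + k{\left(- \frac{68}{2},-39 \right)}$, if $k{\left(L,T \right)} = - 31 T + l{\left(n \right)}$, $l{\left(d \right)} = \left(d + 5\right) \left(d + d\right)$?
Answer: $-536$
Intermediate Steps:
$l{\left(d \right)} = 2 d \left(5 + d\right)$ ($l{\left(d \right)} = \left(5 + d\right) 2 d = 2 d \left(5 + d\right)$)
$k{\left(L,T \right)} = 72 - 31 T$ ($k{\left(L,T \right)} = - 31 T + 2 \cdot 4 \left(5 + 4\right) = - 31 T + 2 \cdot 4 \cdot 9 = - 31 T + 72 = 72 - 31 T$)
$-1817 + k{\left(- \frac{68}{2},-39 \right)} = -1817 + \left(72 - -1209\right) = -1817 + \left(72 + 1209\right) = -1817 + 1281 = -536$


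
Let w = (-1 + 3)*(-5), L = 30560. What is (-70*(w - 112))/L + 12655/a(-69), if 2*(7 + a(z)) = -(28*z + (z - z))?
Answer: 19746333/1465352 ≈ 13.475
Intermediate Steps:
w = -10 (w = 2*(-5) = -10)
a(z) = -7 - 14*z (a(z) = -7 + (-(28*z + (z - z)))/2 = -7 + (-(28*z + 0))/2 = -7 + (-28*z)/2 = -7 - 14*z)
(-70*(w - 112))/L + 12655/a(-69) = -70*(-10 - 112)/30560 + 12655/(-7 - 14*(-69)) = -70*(-122)*(1/30560) + 12655/(-7 + 966) = 8540*(1/30560) + 12655/959 = 427/1528 + 12655*(1/959) = 427/1528 + 12655/959 = 19746333/1465352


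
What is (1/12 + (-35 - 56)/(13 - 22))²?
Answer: 134689/1296 ≈ 103.93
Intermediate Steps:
(1/12 + (-35 - 56)/(13 - 22))² = (1/12 - 91/(-9))² = (1/12 - 91*(-⅑))² = (1/12 + 91/9)² = (367/36)² = 134689/1296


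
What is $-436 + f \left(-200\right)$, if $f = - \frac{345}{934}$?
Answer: $- \frac{169112}{467} \approx -362.12$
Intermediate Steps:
$f = - \frac{345}{934}$ ($f = \left(-345\right) \frac{1}{934} = - \frac{345}{934} \approx -0.36938$)
$-436 + f \left(-200\right) = -436 - - \frac{34500}{467} = -436 + \frac{34500}{467} = - \frac{169112}{467}$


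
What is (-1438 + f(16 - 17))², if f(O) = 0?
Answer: 2067844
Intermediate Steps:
(-1438 + f(16 - 17))² = (-1438 + 0)² = (-1438)² = 2067844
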